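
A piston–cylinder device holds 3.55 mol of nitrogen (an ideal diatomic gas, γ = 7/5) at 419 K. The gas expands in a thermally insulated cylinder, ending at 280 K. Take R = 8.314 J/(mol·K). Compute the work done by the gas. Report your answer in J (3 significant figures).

W ≈ 10300 J

Adiabatic ⇒ Q = 0, so W_by = −ΔU = nCᵥ(T₁ − T₂).
Cᵥ = 5R/2 = 20.79 J/(mol·K).
W = (3.55)(20.79)(419 − 280) = 10256 J.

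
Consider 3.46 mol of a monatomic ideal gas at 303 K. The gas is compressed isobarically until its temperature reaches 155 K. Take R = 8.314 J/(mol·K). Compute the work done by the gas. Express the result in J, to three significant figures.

W ≈ -4260 J

Isobaric: W = P ΔV = nR ΔT.
W = (3.46)(8.314)(155 − 303) = -4257 J.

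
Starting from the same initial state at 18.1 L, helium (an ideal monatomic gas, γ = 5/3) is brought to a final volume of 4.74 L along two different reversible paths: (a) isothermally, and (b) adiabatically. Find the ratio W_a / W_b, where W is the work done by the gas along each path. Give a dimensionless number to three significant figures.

W_a / W_b ≈ 0.619

Path (a) isothermal: W = P₁V₁ ln(V₂/V₁) → W_a/(P₁V₁) = -1.34.
Path (b) adiabatic: W = P₁V₁(1 − (V₁/V₂)^(γ−1))/(γ−1) → W_b/(P₁V₁) = -2.165.
W_a / W_b = -1.34 / -2.165 = 0.619.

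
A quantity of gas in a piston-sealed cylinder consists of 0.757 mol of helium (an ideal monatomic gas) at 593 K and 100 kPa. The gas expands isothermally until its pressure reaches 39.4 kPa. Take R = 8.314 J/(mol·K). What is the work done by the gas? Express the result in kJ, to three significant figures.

W ≈ 3.48 kJ

Isothermal process: W = nRT ln(V₂/V₁) = nRT ln(P₁/P₂).
W = (0.757)(8.314)(593) × ln(100/39.4)
  = 3732 × ln(2.538) = 3732 × 0.9314
W_by_gas = 3476 J.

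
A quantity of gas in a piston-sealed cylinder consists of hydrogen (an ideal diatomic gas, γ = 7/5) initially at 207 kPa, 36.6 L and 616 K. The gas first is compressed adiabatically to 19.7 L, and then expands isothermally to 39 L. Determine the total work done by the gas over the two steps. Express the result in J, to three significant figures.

Step 1 (adiabatic): W = (P₁V₁ − P₂V₂)/(γ−1) = (7576 − 9706)/0.4 = -5325 J.
After step 1: P = 492.7 kPa, V = 19.7 L, T = 789.2 K.
Step 2 (isothermal): W = P₁V₁ ln(V₂/V₁) = (9706) ln(39/19.7) = 6629 J.
W_total = -5325 + 6629 = 1303 J.

W_total ≈ 1300 J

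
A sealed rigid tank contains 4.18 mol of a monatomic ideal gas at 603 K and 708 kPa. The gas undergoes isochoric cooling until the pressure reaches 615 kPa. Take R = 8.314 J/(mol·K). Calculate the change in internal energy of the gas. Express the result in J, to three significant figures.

Constant volume ⇒ W = 0, so Q = ΔU = nCᵥΔT with Cᵥ = 3R/2 = 12.47 J/(mol·K).
At constant V, T₂/T₁ = P₂/P₁ ⇒ ΔT = T₁(P₂/P₁ − 1) = 603·(615/708 − 1) = -79.21 K.
ΔU = (4.18)(12.47)(-79.21) = -4129 J.

ΔU ≈ -4130 J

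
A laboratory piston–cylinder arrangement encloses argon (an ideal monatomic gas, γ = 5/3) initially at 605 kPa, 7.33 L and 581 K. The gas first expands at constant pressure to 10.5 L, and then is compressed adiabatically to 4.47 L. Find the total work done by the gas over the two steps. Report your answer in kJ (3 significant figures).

W_total ≈ -5.39 kJ

Step 1 (isobaric): W = PΔV = (605 kPa)(10.5 − 7.33 L) = 1918 J.
After step 1: P = 605 kPa, V = 10.5 L, T = 832.3 K.
Step 2 (adiabatic): W = (P₁V₁ − P₂V₂)/(γ−1) = (6352 − 11225)/0.667 = -7309 J.
W_total = 1918 − 7309 = -5391 J.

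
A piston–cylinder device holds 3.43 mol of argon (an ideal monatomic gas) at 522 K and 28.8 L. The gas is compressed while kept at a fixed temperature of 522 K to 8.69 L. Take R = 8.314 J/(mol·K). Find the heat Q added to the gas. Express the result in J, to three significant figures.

Q ≈ -17800 J

Isothermal ⇒ ΔU = 0, so Q = W = nRT ln(V₂/V₁).
Q = (3.43)(8.314)(522) ln(8.69/28.8) = 14886 × -1.198 = -17836 J.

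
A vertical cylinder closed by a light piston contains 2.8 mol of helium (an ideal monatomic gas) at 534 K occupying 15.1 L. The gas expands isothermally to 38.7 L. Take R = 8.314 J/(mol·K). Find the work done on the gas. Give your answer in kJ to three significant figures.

W ≈ -11.7 kJ

Isothermal: W = nRT ln(V₂/V₁).
W = (2.8)(8.314)(534) × ln(38.7/15.1)
  = 12431 × 0.9411
W_by_gas = 11699 J; work on gas = −W_by = -11699 J.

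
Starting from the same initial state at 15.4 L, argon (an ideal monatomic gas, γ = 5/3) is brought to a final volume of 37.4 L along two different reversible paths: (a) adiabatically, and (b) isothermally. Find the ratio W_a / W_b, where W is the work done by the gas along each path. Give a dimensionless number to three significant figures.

W_a / W_b ≈ 0.755

Path (a) adiabatic: W = P₁V₁(1 − (V₁/V₂)^(γ−1))/(γ−1) → W_a/(P₁V₁) = 0.6698.
Path (b) isothermal: W = P₁V₁ ln(V₂/V₁) → W_b/(P₁V₁) = 0.8873.
W_a / W_b = 0.6698 / 0.8873 = 0.7549.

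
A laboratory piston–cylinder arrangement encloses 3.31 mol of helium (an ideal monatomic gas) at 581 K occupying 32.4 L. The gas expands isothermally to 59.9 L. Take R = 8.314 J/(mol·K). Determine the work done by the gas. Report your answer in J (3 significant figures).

Isothermal: W = nRT ln(V₂/V₁).
W = (3.31)(8.314)(581) × ln(59.9/32.4)
  = 15989 × 0.6145
W_by_gas = 9825 J.

W ≈ 9830 J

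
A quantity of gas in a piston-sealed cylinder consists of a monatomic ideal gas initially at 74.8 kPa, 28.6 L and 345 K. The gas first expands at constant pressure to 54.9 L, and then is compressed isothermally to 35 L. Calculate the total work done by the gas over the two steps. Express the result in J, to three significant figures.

Step 1 (isobaric): W = PΔV = (74.8 kPa)(54.9 − 28.6 L) = 1967 J.
After step 1: P = 74.8 kPa, V = 54.9 L, T = 662.3 K.
Step 2 (isothermal): W = P₁V₁ ln(V₂/V₁) = (4107) ln(35/54.9) = -1849 J.
W_total = 1967 − 1849 = 118.6 J.

W_total ≈ 119 J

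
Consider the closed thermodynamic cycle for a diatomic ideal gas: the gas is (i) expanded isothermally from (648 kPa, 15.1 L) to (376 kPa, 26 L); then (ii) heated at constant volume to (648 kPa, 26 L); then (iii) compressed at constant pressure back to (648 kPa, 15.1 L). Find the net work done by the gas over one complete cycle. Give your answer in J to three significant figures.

Leg (i): W = PᵢVᵢ ln(V_f/Vᵢ) = (9785) ln(26/15.1) = 5317 J.
Leg (ii): W = 0.
Leg (iii): W = PΔV = (648)(15.1 − 26) = -7063 J.
W_net = 5317 − 7063 = -1746 J.

W_net ≈ -1750 J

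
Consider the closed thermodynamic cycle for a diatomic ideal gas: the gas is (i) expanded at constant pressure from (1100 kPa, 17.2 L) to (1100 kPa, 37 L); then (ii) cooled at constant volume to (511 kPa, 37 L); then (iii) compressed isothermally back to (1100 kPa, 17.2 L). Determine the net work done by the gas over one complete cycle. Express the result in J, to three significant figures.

W_net ≈ 7300 J

Leg (i): W = PΔV = (1100)(37 − 17.2) = 21780 J.
Leg (ii): W = 0.
Leg (iii): W = PᵢVᵢ ln(V_f/Vᵢ) = (18907) ln(17.2/37) = -14483 J.
W_net = 21780 − 14483 = 7297 J.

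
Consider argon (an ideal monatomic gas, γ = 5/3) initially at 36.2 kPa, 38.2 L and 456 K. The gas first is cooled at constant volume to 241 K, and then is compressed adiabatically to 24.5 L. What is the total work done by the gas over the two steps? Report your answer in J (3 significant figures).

Step 1 (isochoric): W = 0 (constant volume).
After step 1: P = 19.13 kPa (V unchanged).
Step 2 (adiabatic): W = (P₁V₁ − P₂V₂)/(γ−1) = (730.8 − 982.7)/0.667 = -377.8 J.
W_total = 0 − 377.8 = -377.8 J.

W_total ≈ -378 J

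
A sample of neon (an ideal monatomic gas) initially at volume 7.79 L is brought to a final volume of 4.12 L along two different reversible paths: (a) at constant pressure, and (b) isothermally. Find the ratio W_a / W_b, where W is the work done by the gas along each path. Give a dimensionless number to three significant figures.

W_a / W_b ≈ 0.740

Path (a) isobaric: W = P₁(V₂ − V₁) → W_a/(P₁V₁) = -0.4711.
Path (b) isothermal: W = P₁V₁ ln(V₂/V₁) → W_b/(P₁V₁) = -0.637.
W_a / W_b = -0.4711 / -0.637 = 0.7396.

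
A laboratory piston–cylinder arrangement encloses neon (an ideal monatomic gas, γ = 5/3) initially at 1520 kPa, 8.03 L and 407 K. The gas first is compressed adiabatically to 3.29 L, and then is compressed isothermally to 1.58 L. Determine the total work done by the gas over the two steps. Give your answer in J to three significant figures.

W_total ≈ -31100 J

Step 1 (adiabatic): W = (P₁V₁ − P₂V₂)/(γ−1) = (12206 − 22126)/0.667 = -14881 J.
After step 1: P = 6725 kPa, V = 3.29 L, T = 737.8 K.
Step 2 (isothermal): W = P₁V₁ ln(V₂/V₁) = (22126) ln(1.58/3.29) = -16229 J.
W_total = -14881 − 16229 = -31109 J.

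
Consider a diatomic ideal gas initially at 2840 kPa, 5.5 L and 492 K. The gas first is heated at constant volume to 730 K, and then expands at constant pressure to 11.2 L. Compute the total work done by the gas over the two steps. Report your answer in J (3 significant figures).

W_total ≈ 24000 J

Step 1 (isochoric): W = 0 (constant volume).
After step 1: P = 4214 kPa (V unchanged).
Step 2 (isobaric): W = PΔV = (4214 kPa)(11.2 − 5.5 L) = 24019 J.
W_total = 0 + 24019 = 24019 J.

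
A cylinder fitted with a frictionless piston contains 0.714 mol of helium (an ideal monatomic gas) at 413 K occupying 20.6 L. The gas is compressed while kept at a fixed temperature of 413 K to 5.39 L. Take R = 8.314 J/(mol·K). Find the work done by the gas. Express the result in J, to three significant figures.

W ≈ -3290 J

Isothermal: W = nRT ln(V₂/V₁).
W = (0.714)(8.314)(413) × ln(5.39/20.6)
  = 2452 × -1.341
W_by_gas = -3287 J.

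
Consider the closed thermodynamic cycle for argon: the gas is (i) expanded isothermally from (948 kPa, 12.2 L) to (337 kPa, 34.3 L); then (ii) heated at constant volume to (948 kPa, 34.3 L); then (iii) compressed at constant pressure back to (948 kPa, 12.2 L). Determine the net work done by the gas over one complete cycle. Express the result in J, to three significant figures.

Leg (i): W = PᵢVᵢ ln(V_f/Vᵢ) = (11566) ln(34.3/12.2) = 11955 J.
Leg (ii): W = 0.
Leg (iii): W = PΔV = (948)(12.2 − 34.3) = -20951 J.
W_net = 11955 − 20951 = -8995 J.

W_net ≈ -9000 J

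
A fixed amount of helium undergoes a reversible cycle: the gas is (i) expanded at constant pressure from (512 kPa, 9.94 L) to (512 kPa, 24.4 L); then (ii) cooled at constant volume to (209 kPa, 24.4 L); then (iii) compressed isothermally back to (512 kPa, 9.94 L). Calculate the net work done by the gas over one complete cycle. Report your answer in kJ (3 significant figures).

Leg (i): W = PΔV = (512)(24.4 − 9.94) = 7404 J.
Leg (ii): W = 0.
Leg (iii): W = PᵢVᵢ ln(V_f/Vᵢ) = (5100) ln(9.94/24.4) = -4580 J.
W_net = 7404 − 4580 = 2824 J.

W_net ≈ 2.82 kJ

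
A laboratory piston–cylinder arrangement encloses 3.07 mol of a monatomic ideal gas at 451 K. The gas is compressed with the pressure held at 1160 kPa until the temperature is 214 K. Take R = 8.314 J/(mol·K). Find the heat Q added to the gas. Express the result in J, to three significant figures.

Q ≈ -15100 J

Isobaric: W = nRΔT = (3.07)(8.314)(-237) = -6049 J.
ΔU = nCᵥΔT with Cᵥ = 3R/2: ΔU = (3.07)(12.47)(-237) = -9074 J.
Q = ΔU + W = -9074 − 6049 = -15123 J.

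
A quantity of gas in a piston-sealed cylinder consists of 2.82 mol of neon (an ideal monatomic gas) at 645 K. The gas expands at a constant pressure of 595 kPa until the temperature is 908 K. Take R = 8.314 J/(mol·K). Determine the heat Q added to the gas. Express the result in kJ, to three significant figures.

Isobaric: W = nRΔT = (2.82)(8.314)(263) = 6166 J.
ΔU = nCᵥΔT with Cᵥ = 3R/2: ΔU = (2.82)(12.47)(263) = 9249 J.
Q = ΔU + W = 9249 + 6166 = 15415 J.

Q ≈ 15.4 kJ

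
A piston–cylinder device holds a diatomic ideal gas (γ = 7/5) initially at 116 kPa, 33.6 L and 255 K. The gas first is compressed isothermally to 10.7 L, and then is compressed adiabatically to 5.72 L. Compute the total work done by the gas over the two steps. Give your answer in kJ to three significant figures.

W_total ≈ -7.23 kJ

Step 1 (isothermal): W = P₁V₁ ln(V₂/V₁) = (3898) ln(10.7/33.6) = -4460 J.
After step 1: P = 364.3 kPa, V = 10.7 L, T = 255 K.
Step 2 (adiabatic): W = (P₁V₁ − P₂V₂)/(γ−1) = (3898 − 5007)/0.4 = -2774 J.
W_total = -4460 − 2774 = -7234 J.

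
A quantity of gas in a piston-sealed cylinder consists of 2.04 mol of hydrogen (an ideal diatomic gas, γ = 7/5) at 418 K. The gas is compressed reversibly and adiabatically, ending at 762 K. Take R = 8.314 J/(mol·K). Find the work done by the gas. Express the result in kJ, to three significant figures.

Adiabatic ⇒ Q = 0, so W_by = −ΔU = nCᵥ(T₁ − T₂).
Cᵥ = 5R/2 = 20.79 J/(mol·K).
W = (2.04)(20.79)(418 − 762) = -14586 J.

W ≈ -14.6 kJ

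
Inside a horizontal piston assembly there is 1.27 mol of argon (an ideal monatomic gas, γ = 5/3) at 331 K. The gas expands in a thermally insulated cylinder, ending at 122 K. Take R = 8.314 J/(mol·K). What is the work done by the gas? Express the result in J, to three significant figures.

W ≈ 3310 J

Adiabatic ⇒ Q = 0, so W_by = −ΔU = nCᵥ(T₁ − T₂).
Cᵥ = 3R/2 = 12.47 J/(mol·K).
W = (1.27)(12.47)(331 − 122) = 3310 J.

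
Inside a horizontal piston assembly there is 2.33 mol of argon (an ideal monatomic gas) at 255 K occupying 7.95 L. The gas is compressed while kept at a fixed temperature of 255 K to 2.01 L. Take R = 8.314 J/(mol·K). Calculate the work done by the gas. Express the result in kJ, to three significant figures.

W ≈ -6.79 kJ

Isothermal: W = nRT ln(V₂/V₁).
W = (2.33)(8.314)(255) × ln(2.01/7.95)
  = 4940 × -1.375
W_by_gas = -6792 J.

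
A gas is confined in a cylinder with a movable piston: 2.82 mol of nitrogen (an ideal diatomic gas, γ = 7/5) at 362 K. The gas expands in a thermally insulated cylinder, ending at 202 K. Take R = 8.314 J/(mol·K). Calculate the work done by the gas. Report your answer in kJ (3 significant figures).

W ≈ 9.38 kJ

Adiabatic ⇒ Q = 0, so W_by = −ΔU = nCᵥ(T₁ − T₂).
Cᵥ = 5R/2 = 20.79 J/(mol·K).
W = (2.82)(20.79)(362 − 202) = 9378 J.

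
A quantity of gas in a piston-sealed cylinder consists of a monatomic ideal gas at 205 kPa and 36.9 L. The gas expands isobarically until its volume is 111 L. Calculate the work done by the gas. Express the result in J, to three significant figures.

W ≈ 15200 J

Isobaric: W = P ΔV.
W = (205 kPa)(111 − 36.9 L) = (205)(74.1) = 15190 J.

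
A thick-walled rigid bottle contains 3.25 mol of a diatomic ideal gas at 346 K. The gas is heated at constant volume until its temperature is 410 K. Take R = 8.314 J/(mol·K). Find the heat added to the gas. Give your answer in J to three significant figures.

Constant volume ⇒ W = 0, so Q = ΔU = nCᵥΔT with Cᵥ = 5R/2 = 20.79 J/(mol·K).
ΔU = (3.25)(20.79)(410 − 346) = 4323 J.

Q ≈ 4320 J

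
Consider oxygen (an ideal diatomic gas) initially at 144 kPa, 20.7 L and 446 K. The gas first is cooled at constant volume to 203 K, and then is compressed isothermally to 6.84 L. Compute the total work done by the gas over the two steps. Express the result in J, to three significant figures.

Step 1 (isochoric): W = 0 (constant volume).
After step 1: P = 65.54 kPa (V unchanged).
Step 2 (isothermal): W = P₁V₁ ln(V₂/V₁) = (1357) ln(6.84/20.7) = -1502 J.
W_total = 0 − 1502 = -1502 J.

W_total ≈ -1500 J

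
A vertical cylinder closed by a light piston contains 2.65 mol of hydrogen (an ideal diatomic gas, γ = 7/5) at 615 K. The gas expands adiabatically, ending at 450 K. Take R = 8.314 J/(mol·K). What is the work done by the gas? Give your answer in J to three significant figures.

W ≈ 9090 J

Adiabatic ⇒ Q = 0, so W_by = −ΔU = nCᵥ(T₁ − T₂).
Cᵥ = 5R/2 = 20.79 J/(mol·K).
W = (2.65)(20.79)(615 − 450) = 9088 J.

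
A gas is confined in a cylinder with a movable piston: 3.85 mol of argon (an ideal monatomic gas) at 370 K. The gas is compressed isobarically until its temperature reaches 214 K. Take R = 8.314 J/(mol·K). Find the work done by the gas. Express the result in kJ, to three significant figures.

Isobaric: W = P ΔV = nR ΔT.
W = (3.85)(8.314)(214 − 370) = -4993 J.

W ≈ -4.99 kJ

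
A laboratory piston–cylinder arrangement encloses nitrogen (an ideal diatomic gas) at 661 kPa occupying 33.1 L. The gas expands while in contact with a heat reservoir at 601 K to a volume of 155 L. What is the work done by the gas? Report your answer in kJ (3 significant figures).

Isothermal: W = nRT ln(V₂/V₁) = P₁V₁ ln(V₂/V₁).
P₁V₁ = (661 kPa)(33.1 L) = 21879 J.
W = 21879 × ln(155/33.1) = 21879 × 1.544
W_by_gas = 33779 J.

W ≈ 33.8 kJ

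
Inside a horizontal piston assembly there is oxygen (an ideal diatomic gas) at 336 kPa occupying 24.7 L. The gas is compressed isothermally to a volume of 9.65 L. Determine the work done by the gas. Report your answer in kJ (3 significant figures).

Isothermal: W = nRT ln(V₂/V₁) = P₁V₁ ln(V₂/V₁).
P₁V₁ = (336 kPa)(24.7 L) = 8299 J.
W = 8299 × ln(9.65/24.7) = 8299 × -0.9398
W_by_gas = -7800 J.

W ≈ -7.80 kJ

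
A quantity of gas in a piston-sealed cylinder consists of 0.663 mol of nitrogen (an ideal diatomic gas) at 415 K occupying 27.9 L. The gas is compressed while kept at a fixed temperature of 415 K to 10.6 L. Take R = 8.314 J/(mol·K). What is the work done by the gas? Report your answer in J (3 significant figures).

W ≈ -2210 J

Isothermal: W = nRT ln(V₂/V₁).
W = (0.663)(8.314)(415) × ln(10.6/27.9)
  = 2288 × -0.9678
W_by_gas = -2214 J.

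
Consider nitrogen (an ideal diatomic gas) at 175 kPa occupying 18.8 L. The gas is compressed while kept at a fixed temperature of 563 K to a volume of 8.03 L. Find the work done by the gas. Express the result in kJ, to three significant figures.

Isothermal: W = nRT ln(V₂/V₁) = P₁V₁ ln(V₂/V₁).
P₁V₁ = (175 kPa)(18.8 L) = 3290 J.
W = 3290 × ln(8.03/18.8) = 3290 × -0.8507
W_by_gas = -2799 J.

W ≈ -2.80 kJ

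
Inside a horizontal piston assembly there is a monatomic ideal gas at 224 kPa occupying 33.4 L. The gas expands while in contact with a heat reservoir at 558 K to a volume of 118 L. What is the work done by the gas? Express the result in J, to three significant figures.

W ≈ 9440 J

Isothermal: W = nRT ln(V₂/V₁) = P₁V₁ ln(V₂/V₁).
P₁V₁ = (224 kPa)(33.4 L) = 7482 J.
W = 7482 × ln(118/33.4) = 7482 × 1.262
W_by_gas = 9443 J.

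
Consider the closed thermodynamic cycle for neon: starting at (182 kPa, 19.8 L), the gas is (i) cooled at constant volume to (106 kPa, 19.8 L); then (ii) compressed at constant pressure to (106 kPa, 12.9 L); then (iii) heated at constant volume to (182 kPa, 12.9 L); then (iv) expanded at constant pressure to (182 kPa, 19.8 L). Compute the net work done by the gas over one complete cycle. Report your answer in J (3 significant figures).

W_net ≈ 524 J

Constant-volume legs do no work.
W(ii) = (106)(12.9 − 19.8) = -731.4 J; W(iv) = (182)(19.8 − 12.9) = 1256 J.
W_net = -731.4 + 1256 = 524.4 J (the clockwise enclosed area).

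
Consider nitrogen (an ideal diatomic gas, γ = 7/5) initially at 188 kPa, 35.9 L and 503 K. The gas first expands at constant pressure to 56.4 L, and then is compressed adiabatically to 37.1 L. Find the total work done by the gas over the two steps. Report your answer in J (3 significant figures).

Step 1 (isobaric): W = PΔV = (188 kPa)(56.4 − 35.9 L) = 3854 J.
After step 1: P = 188 kPa, V = 56.4 L, T = 790.2 K.
Step 2 (adiabatic): W = (P₁V₁ − P₂V₂)/(γ−1) = (10603 − 12537)/0.4 = -4835 J.
W_total = 3854 − 4835 = -980.9 J.

W_total ≈ -981 J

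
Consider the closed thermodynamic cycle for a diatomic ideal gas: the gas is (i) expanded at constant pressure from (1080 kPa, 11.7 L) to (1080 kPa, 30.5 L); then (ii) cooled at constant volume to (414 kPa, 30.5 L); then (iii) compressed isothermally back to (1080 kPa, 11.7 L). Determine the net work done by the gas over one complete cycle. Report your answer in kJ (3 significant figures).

Leg (i): W = PΔV = (1080)(30.5 − 11.7) = 20304 J.
Leg (ii): W = 0.
Leg (iii): W = PᵢVᵢ ln(V_f/Vᵢ) = (12627) ln(11.7/30.5) = -12098 J.
W_net = 20304 − 12098 = 8206 J.

W_net ≈ 8.21 kJ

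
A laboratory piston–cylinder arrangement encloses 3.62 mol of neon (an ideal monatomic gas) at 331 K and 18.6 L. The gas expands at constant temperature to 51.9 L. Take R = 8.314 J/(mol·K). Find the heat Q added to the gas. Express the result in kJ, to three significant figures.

Isothermal ⇒ ΔU = 0, so Q = W = nRT ln(V₂/V₁).
Q = (3.62)(8.314)(331) ln(51.9/18.6) = 9962 × 1.026 = 10223 J.

Q ≈ 10.2 kJ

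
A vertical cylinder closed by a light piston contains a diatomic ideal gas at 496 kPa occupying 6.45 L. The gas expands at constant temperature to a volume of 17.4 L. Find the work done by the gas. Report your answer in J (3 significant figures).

W ≈ 3170 J

Isothermal: W = nRT ln(V₂/V₁) = P₁V₁ ln(V₂/V₁).
P₁V₁ = (496 kPa)(6.45 L) = 3199 J.
W = 3199 × ln(17.4/6.45) = 3199 × 0.9924
W_by_gas = 3175 J.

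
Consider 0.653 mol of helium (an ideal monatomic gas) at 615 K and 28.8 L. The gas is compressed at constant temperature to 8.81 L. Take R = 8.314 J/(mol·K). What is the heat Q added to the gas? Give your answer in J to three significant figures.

Isothermal ⇒ ΔU = 0, so Q = W = nRT ln(V₂/V₁).
Q = (0.653)(8.314)(615) ln(8.81/28.8) = 3339 × -1.184 = -3955 J.

Q ≈ -3950 J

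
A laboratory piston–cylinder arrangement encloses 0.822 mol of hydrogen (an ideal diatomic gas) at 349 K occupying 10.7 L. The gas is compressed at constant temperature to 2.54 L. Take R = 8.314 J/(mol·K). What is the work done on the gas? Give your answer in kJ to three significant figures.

W ≈ 3.43 kJ

Isothermal: W = nRT ln(V₂/V₁).
W = (0.822)(8.314)(349) × ln(2.54/10.7)
  = 2385 × -1.438
W_by_gas = -3430 J; work on gas = −W_by = 3430 J.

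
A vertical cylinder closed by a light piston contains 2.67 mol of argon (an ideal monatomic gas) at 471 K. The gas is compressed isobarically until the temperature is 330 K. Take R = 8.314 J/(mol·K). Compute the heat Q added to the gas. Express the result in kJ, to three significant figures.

Isobaric: W = nRΔT = (2.67)(8.314)(-141) = -3130 J.
ΔU = nCᵥΔT with Cᵥ = 3R/2: ΔU = (2.67)(12.47)(-141) = -4695 J.
Q = ΔU + W = -4695 − 3130 = -7825 J.

Q ≈ -7.82 kJ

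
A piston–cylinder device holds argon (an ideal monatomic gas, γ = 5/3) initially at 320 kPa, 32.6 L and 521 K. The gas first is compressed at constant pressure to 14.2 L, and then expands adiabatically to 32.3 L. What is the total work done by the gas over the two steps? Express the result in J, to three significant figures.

W_total ≈ -3010 J

Step 1 (isobaric): W = PΔV = (320 kPa)(14.2 − 32.6 L) = -5888 J.
After step 1: P = 320 kPa, V = 14.2 L, T = 226.9 K.
Step 2 (adiabatic): W = (P₁V₁ − P₂V₂)/(γ−1) = (4544 − 2627)/0.667 = 2875 J.
W_total = -5888 + 2875 = -3013 J.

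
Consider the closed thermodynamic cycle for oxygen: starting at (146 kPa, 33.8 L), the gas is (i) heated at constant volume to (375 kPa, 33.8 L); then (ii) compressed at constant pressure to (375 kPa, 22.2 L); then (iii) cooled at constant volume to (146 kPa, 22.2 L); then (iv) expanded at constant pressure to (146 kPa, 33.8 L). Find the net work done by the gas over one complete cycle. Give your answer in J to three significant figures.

Constant-volume legs do no work.
W(ii) = (375)(22.2 − 33.8) = -4350 J; W(iv) = (146)(33.8 − 22.2) = 1694 J.
W_net = -4350 + 1694 = -2656 J (the counter-clockwise enclosed area).

W_net ≈ -2660 J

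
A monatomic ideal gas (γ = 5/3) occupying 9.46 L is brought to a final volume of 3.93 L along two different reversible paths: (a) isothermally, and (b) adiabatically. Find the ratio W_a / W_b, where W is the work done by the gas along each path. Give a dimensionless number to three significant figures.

W_a / W_b ≈ 0.736

Path (a) isothermal: W = P₁V₁ ln(V₂/V₁) → W_a/(P₁V₁) = -0.8784.
Path (b) adiabatic: W = P₁V₁(1 − (V₁/V₂)^(γ−1))/(γ−1) → W_b/(P₁V₁) = -1.194.
W_a / W_b = -0.8784 / -1.194 = 0.7356.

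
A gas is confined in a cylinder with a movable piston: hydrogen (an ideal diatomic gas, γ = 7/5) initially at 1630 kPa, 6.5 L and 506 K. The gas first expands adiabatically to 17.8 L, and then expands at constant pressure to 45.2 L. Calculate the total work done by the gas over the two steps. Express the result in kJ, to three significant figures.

Step 1 (adiabatic): W = (P₁V₁ − P₂V₂)/(γ−1) = (10595 − 7081)/0.4 = 8785 J.
After step 1: P = 397.8 kPa, V = 17.8 L, T = 338.2 K.
Step 2 (isobaric): W = PΔV = (397.8 kPa)(45.2 − 17.8 L) = 10900 J.
W_total = 8785 + 10900 = 19685 J.

W_total ≈ 19.7 kJ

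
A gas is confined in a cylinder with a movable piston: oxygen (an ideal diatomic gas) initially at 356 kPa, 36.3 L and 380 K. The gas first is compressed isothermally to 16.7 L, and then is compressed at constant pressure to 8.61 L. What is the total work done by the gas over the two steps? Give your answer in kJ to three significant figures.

Step 1 (isothermal): W = P₁V₁ ln(V₂/V₁) = (12923) ln(16.7/36.3) = -10033 J.
After step 1: P = 773.8 kPa, V = 16.7 L, T = 380 K.
Step 2 (isobaric): W = PΔV = (773.8 kPa)(8.61 − 16.7 L) = -6260 J.
W_total = -10033 − 6260 = -16294 J.

W_total ≈ -16.3 kJ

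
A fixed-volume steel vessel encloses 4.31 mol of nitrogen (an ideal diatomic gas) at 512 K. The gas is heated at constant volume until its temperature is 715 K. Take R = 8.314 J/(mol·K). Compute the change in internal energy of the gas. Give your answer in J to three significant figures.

Constant volume ⇒ W = 0, so Q = ΔU = nCᵥΔT with Cᵥ = 5R/2 = 20.79 J/(mol·K).
ΔU = (4.31)(20.79)(715 − 512) = 18185 J.

ΔU ≈ 18200 J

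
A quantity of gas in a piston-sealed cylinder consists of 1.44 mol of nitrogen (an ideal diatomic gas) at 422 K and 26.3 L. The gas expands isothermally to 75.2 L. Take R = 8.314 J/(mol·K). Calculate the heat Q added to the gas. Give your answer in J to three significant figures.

Isothermal ⇒ ΔU = 0, so Q = W = nRT ln(V₂/V₁).
Q = (1.44)(8.314)(422) ln(75.2/26.3) = 5052 × 1.051 = 5308 J.

Q ≈ 5310 J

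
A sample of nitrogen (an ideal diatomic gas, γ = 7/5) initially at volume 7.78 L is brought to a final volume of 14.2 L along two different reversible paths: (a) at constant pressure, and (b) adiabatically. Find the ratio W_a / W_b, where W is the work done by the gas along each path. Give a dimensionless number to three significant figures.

W_a / W_b ≈ 1.54

Path (a) isobaric: W = P₁(V₂ − V₁) → W_a/(P₁V₁) = 0.8252.
Path (b) adiabatic: W = P₁V₁(1 − (V₁/V₂)^(γ−1))/(γ−1) → W_b/(P₁V₁) = 0.5348.
W_a / W_b = 0.8252 / 0.5348 = 1.543.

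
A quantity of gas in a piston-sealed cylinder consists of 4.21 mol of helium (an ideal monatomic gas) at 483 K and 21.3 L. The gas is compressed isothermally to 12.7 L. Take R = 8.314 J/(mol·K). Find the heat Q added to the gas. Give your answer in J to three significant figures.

Q ≈ -8740 J

Isothermal ⇒ ΔU = 0, so Q = W = nRT ln(V₂/V₁).
Q = (4.21)(8.314)(483) ln(12.7/21.3) = 16906 × -0.5171 = -8742 J.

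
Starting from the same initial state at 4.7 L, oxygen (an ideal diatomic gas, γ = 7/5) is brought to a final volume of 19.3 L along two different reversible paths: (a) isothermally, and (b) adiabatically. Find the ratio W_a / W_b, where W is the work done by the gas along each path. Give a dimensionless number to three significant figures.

W_a / W_b ≈ 1.31

Path (a) isothermal: W = P₁V₁ ln(V₂/V₁) → W_a/(P₁V₁) = 1.413.
Path (b) adiabatic: W = P₁V₁(1 − (V₁/V₂)^(γ−1))/(γ−1) → W_b/(P₁V₁) = 1.079.
W_a / W_b = 1.413 / 1.079 = 1.309.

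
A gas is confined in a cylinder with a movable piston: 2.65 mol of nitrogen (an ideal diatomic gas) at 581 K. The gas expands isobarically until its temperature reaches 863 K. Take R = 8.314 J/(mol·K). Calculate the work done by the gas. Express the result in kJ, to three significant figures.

W ≈ 6.21 kJ

Isobaric: W = P ΔV = nR ΔT.
W = (2.65)(8.314)(863 − 581) = 6213 J.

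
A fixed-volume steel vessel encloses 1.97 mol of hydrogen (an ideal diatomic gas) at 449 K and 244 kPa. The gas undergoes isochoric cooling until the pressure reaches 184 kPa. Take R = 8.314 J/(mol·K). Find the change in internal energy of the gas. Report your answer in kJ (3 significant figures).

ΔU ≈ -4.52 kJ

Constant volume ⇒ W = 0, so Q = ΔU = nCᵥΔT with Cᵥ = 5R/2 = 20.79 J/(mol·K).
At constant V, T₂/T₁ = P₂/P₁ ⇒ ΔT = T₁(P₂/P₁ − 1) = 449·(184/244 − 1) = -110.4 K.
ΔU = (1.97)(20.79)(-110.4) = -4521 J.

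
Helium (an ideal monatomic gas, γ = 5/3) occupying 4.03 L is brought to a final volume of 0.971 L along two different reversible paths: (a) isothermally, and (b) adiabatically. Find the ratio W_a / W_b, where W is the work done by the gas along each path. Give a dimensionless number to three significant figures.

W_a / W_b ≈ 0.600

Path (a) isothermal: W = P₁V₁ ln(V₂/V₁) → W_a/(P₁V₁) = -1.423.
Path (b) adiabatic: W = P₁V₁(1 − (V₁/V₂)^(γ−1))/(γ−1) → W_b/(P₁V₁) = -2.374.
W_a / W_b = -1.423 / -2.374 = 0.5995.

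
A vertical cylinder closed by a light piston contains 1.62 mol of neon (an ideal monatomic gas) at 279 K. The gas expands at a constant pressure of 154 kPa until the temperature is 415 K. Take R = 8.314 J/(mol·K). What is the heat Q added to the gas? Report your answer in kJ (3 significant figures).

Isobaric: W = nRΔT = (1.62)(8.314)(136) = 1832 J.
ΔU = nCᵥΔT with Cᵥ = 3R/2: ΔU = (1.62)(12.47)(136) = 2748 J.
Q = ΔU + W = 2748 + 1832 = 4579 J.

Q ≈ 4.58 kJ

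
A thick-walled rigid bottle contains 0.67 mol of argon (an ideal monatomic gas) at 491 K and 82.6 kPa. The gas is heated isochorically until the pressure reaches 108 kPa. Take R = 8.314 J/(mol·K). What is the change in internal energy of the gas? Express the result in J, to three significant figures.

ΔU ≈ 1260 J

Constant volume ⇒ W = 0, so Q = ΔU = nCᵥΔT with Cᵥ = 3R/2 = 12.47 J/(mol·K).
At constant V, T₂/T₁ = P₂/P₁ ⇒ ΔT = T₁(P₂/P₁ − 1) = 491·(108/82.6 − 1) = 151 K.
ΔU = (0.67)(12.47)(151) = 1262 J.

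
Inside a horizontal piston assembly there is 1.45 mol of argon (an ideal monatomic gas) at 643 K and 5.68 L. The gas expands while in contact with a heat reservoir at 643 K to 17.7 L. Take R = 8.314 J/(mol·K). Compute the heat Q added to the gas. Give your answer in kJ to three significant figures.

Q ≈ 8.81 kJ

Isothermal ⇒ ΔU = 0, so Q = W = nRT ln(V₂/V₁).
Q = (1.45)(8.314)(643) ln(17.7/5.68) = 7752 × 1.137 = 8811 J.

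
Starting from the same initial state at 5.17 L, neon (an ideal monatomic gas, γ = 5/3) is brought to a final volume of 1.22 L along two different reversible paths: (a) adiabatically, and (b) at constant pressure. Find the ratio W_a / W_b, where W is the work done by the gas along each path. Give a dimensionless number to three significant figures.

W_a / W_b ≈ 3.18

Path (a) adiabatic: W = P₁V₁(1 − (V₁/V₂)^(γ−1))/(γ−1) → W_a/(P₁V₁) = -2.428.
Path (b) isobaric: W = P₁(V₂ − V₁) → W_b/(P₁V₁) = -0.764.
W_a / W_b = -2.428 / -0.764 = 3.178.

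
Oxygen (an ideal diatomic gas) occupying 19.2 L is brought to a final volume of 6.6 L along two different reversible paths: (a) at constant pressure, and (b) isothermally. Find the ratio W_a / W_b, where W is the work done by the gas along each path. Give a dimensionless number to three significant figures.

W_a / W_b ≈ 0.615

Path (a) isobaric: W = P₁(V₂ − V₁) → W_a/(P₁V₁) = -0.6562.
Path (b) isothermal: W = P₁V₁ ln(V₂/V₁) → W_b/(P₁V₁) = -1.068.
W_a / W_b = -0.6562 / -1.068 = 0.6146.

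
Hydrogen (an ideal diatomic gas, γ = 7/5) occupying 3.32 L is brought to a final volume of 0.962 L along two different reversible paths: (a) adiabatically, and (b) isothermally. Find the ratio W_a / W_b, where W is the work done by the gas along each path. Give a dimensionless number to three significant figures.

Path (a) adiabatic: W = P₁V₁(1 − (V₁/V₂)^(γ−1))/(γ−1) → W_a/(P₁V₁) = -1.603.
Path (b) isothermal: W = P₁V₁ ln(V₂/V₁) → W_b/(P₁V₁) = -1.239.
W_a / W_b = -1.603 / -1.239 = 1.294.

W_a / W_b ≈ 1.29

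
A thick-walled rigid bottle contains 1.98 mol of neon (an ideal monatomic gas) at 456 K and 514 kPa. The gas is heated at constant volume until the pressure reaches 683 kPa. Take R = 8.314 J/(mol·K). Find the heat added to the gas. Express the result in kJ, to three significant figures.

Q ≈ 3.70 kJ

Constant volume ⇒ W = 0, so Q = ΔU = nCᵥΔT with Cᵥ = 3R/2 = 12.47 J/(mol·K).
At constant V, T₂/T₁ = P₂/P₁ ⇒ ΔT = T₁(P₂/P₁ − 1) = 456·(683/514 − 1) = 149.9 K.
ΔU = (1.98)(12.47)(149.9) = 3702 J.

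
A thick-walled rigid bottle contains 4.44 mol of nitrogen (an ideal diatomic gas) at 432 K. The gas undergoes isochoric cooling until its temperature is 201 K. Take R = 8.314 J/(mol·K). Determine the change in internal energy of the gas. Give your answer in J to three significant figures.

ΔU ≈ -21300 J

Constant volume ⇒ W = 0, so Q = ΔU = nCᵥΔT with Cᵥ = 5R/2 = 20.79 J/(mol·K).
ΔU = (4.44)(20.79)(201 − 432) = -21318 J.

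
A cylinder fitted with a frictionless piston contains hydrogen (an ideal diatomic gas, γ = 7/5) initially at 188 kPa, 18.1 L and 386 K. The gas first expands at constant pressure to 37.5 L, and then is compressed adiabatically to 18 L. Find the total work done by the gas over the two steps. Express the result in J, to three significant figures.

W_total ≈ -2370 J

Step 1 (isobaric): W = PΔV = (188 kPa)(37.5 − 18.1 L) = 3647 J.
After step 1: P = 188 kPa, V = 37.5 L, T = 799.7 K.
Step 2 (adiabatic): W = (P₁V₁ − P₂V₂)/(γ−1) = (7050 − 9456)/0.4 = -6014 J.
W_total = 3647 − 6014 = -2367 J.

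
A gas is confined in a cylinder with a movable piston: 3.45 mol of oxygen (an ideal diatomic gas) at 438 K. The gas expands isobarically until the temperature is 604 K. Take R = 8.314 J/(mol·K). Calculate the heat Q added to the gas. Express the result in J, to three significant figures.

Q ≈ 16700 J

Isobaric: W = nRΔT = (3.45)(8.314)(166) = 4761 J.
ΔU = nCᵥΔT with Cᵥ = 5R/2: ΔU = (3.45)(20.79)(166) = 11904 J.
Q = ΔU + W = 11904 + 4761 = 16665 J.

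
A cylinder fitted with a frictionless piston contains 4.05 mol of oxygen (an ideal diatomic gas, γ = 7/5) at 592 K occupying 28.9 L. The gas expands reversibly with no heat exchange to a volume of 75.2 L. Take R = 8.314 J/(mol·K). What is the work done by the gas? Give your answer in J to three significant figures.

Adiabatic: TV^(γ−1) = const with γ = 7/5.
T₂ = T₁ (V₁/V₂)^(γ−1) = 592 × (28.9/75.2)^0.4 = 592 × 0.6821 = 403.8 K.
W_by = nCᵥ(T₁ − T₂) = (4.05)(20.79)(592 − 403.8) = 15840 J.

W ≈ 15800 J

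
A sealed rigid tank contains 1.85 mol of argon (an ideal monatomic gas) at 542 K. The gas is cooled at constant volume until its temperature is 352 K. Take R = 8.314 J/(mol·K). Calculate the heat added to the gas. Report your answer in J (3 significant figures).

Constant volume ⇒ W = 0, so Q = ΔU = nCᵥΔT with Cᵥ = 3R/2 = 12.47 J/(mol·K).
ΔU = (1.85)(12.47)(352 − 542) = -4384 J.

Q ≈ -4380 J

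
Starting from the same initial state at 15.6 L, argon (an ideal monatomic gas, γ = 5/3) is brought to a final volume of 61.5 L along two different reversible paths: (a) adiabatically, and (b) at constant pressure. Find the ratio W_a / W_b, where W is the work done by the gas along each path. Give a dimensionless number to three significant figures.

Path (a) adiabatic: W = P₁V₁(1 − (V₁/V₂)^(γ−1))/(γ−1) → W_a/(P₁V₁) = 0.8989.
Path (b) isobaric: W = P₁(V₂ − V₁) → W_b/(P₁V₁) = 2.942.
W_a / W_b = 0.8989 / 2.942 = 0.3055.

W_a / W_b ≈ 0.306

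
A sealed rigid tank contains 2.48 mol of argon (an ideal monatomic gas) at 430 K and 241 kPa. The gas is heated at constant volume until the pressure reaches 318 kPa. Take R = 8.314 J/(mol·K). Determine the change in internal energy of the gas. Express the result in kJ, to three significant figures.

ΔU ≈ 4.25 kJ

Constant volume ⇒ W = 0, so Q = ΔU = nCᵥΔT with Cᵥ = 3R/2 = 12.47 J/(mol·K).
At constant V, T₂/T₁ = P₂/P₁ ⇒ ΔT = T₁(P₂/P₁ − 1) = 430·(318/241 − 1) = 137.4 K.
ΔU = (2.48)(12.47)(137.4) = 4249 J.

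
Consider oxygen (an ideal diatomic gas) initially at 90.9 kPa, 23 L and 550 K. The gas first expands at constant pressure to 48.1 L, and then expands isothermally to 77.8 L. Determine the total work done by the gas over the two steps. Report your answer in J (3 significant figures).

Step 1 (isobaric): W = PΔV = (90.9 kPa)(48.1 − 23 L) = 2282 J.
After step 1: P = 90.9 kPa, V = 48.1 L, T = 1150 K.
Step 2 (isothermal): W = P₁V₁ ln(V₂/V₁) = (4372) ln(77.8/48.1) = 2102 J.
W_total = 2282 + 2102 = 4384 J.

W_total ≈ 4380 J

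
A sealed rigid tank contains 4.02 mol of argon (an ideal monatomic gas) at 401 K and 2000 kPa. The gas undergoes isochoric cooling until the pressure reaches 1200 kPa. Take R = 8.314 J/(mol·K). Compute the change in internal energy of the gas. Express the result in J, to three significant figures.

ΔU ≈ -8040 J

Constant volume ⇒ W = 0, so Q = ΔU = nCᵥΔT with Cᵥ = 3R/2 = 12.47 J/(mol·K).
At constant V, T₂/T₁ = P₂/P₁ ⇒ ΔT = T₁(P₂/P₁ − 1) = 401·(1200/2000 − 1) = -160.4 K.
ΔU = (4.02)(12.47)(-160.4) = -8041 J.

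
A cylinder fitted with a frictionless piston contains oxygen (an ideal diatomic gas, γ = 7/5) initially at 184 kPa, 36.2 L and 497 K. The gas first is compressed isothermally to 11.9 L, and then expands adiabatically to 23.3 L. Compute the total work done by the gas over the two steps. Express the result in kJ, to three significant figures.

Step 1 (isothermal): W = P₁V₁ ln(V₂/V₁) = (6661) ln(11.9/36.2) = -7410 J.
After step 1: P = 559.7 kPa, V = 11.9 L, T = 497 K.
Step 2 (adiabatic): W = (P₁V₁ − P₂V₂)/(γ−1) = (6661 − 5091)/0.4 = 3925 J.
W_total = -7410 + 3925 = -3486 J.

W_total ≈ -3.49 kJ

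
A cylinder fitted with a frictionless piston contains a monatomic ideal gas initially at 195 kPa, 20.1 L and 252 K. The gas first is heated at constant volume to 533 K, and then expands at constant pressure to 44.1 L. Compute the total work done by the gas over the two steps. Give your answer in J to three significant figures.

Step 1 (isochoric): W = 0 (constant volume).
After step 1: P = 412.4 kPa (V unchanged).
Step 2 (isobaric): W = PΔV = (412.4 kPa)(44.1 − 20.1 L) = 9899 J.
W_total = 0 + 9899 = 9899 J.

W_total ≈ 9900 J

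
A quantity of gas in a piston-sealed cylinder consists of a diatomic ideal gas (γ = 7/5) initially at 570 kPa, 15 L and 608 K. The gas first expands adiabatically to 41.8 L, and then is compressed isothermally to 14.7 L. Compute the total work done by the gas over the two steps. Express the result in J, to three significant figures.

Step 1 (adiabatic): W = (P₁V₁ − P₂V₂)/(γ−1) = (8550 − 5675)/0.4 = 7189 J.
After step 1: P = 135.8 kPa, V = 41.8 L, T = 403.5 K.
Step 2 (isothermal): W = P₁V₁ ln(V₂/V₁) = (5675) ln(14.7/41.8) = -5930 J.
W_total = 7189 − 5930 = 1258 J.

W_total ≈ 1260 J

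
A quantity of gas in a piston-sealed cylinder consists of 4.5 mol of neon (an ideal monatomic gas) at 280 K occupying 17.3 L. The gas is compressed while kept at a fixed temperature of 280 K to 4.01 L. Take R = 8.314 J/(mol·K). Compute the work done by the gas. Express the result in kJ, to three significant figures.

Isothermal: W = nRT ln(V₂/V₁).
W = (4.5)(8.314)(280) × ln(4.01/17.3)
  = 10476 × -1.462
W_by_gas = -15314 J.

W ≈ -15.3 kJ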